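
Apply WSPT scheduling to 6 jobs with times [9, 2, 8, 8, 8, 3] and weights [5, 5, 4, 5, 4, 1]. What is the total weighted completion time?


Compute p/w ratios and sort ascending (WSPT): [(2, 5), (8, 5), (9, 5), (8, 4), (8, 4), (3, 1)]
Compute weighted completion times:
  Job (p=2,w=5): C=2, w*C=5*2=10
  Job (p=8,w=5): C=10, w*C=5*10=50
  Job (p=9,w=5): C=19, w*C=5*19=95
  Job (p=8,w=4): C=27, w*C=4*27=108
  Job (p=8,w=4): C=35, w*C=4*35=140
  Job (p=3,w=1): C=38, w*C=1*38=38
Total weighted completion time = 441

441


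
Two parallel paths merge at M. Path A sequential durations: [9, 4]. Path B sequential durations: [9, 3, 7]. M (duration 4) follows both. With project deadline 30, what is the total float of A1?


Forward pass: ES(A1) = sum of predecessors on chain A = 0
EF = ES + duration = 0 + 9 = 9
Backward pass: LF(M) = deadline = 30; LS(M) = 30 - 4 = 26
LF(A1) = LS(M) - sum(successors on chain A) = 26 - 4 = 22
LS = LF - duration = 22 - 9 = 13
Total float = LS - ES = 13 - 0 = 13

13


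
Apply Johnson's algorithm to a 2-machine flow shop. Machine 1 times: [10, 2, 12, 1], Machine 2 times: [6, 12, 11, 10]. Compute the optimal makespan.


Apply Johnson's rule:
  Group 1 (a <= b): [(4, 1, 10), (2, 2, 12)]
  Group 2 (a > b): [(3, 12, 11), (1, 10, 6)]
Optimal job order: [4, 2, 3, 1]
Schedule:
  Job 4: M1 done at 1, M2 done at 11
  Job 2: M1 done at 3, M2 done at 23
  Job 3: M1 done at 15, M2 done at 34
  Job 1: M1 done at 25, M2 done at 40
Makespan = 40

40


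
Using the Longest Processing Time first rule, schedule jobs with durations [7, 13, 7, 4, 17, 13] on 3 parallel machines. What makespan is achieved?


Sort jobs in decreasing order (LPT): [17, 13, 13, 7, 7, 4]
Assign each job to the least loaded machine:
  Machine 1: jobs [17, 4], load = 21
  Machine 2: jobs [13, 7], load = 20
  Machine 3: jobs [13, 7], load = 20
Makespan = max load = 21

21


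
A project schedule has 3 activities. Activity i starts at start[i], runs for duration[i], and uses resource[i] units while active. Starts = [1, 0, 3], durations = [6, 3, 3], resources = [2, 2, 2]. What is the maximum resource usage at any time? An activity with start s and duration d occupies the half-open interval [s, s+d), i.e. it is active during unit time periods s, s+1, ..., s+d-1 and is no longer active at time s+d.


Each activity i is active on [start_i, start_i + duration_i).
Compute total resource usage per time slot:
  t=0: active resources = [2], total = 2
  t=1: active resources = [2, 2], total = 4
  t=2: active resources = [2, 2], total = 4
  t=3: active resources = [2, 2], total = 4
  t=4: active resources = [2, 2], total = 4
  t=5: active resources = [2, 2], total = 4
  t=6: active resources = [2], total = 2
Peak resource demand = 4

4


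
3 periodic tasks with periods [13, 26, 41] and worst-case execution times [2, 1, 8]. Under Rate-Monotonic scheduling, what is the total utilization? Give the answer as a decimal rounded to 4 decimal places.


Compute individual utilizations (exact fractions):
  Task 1: C/T = 2/13 (approx. 0.1538)
  Task 2: C/T = 1/26 (approx. 0.0385)
  Task 3: C/T = 8/41 (approx. 0.1951)
Total utilization U = 2/13 + 1/26 + 8/41 = 413/1066
Rounded to 4 decimal places: U = 0.3874
RM (Liu & Layland) bound for 3 tasks = 0.779763; compare with U = 413/1066 (approx. 0.387430)
U <= bound, so schedulable by RM sufficient condition.

0.3874


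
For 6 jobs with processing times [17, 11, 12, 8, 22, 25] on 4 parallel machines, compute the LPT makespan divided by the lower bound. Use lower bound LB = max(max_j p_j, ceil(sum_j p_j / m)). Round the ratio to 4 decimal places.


LPT order: [25, 22, 17, 12, 11, 8]
Machine loads after assignment: [25, 22, 25, 23]
LPT makespan = 25
Lower bound = max(max_job, ceil(total/4)) = max(25, 24) = 25
Ratio = 25 / 25 = 1.0

1.0


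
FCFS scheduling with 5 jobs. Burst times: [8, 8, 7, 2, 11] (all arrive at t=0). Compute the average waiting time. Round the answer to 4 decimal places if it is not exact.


FCFS order (as given): [8, 8, 7, 2, 11]
Waiting times:
  Job 1: wait = 0
  Job 2: wait = 8
  Job 3: wait = 16
  Job 4: wait = 23
  Job 5: wait = 25
Sum of waiting times = 72
Average waiting time = 72/5 = 14.4

14.4


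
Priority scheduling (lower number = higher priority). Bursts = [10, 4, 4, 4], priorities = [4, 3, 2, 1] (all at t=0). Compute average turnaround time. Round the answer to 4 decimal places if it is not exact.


Sort by priority (ascending = highest first):
Order: [(1, 4), (2, 4), (3, 4), (4, 10)]
Completion times:
  Priority 1, burst=4, C=4
  Priority 2, burst=4, C=8
  Priority 3, burst=4, C=12
  Priority 4, burst=10, C=22
Average turnaround = 46/4 = 11.5

11.5


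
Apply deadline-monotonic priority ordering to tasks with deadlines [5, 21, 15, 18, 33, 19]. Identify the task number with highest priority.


Sort tasks by relative deadline (ascending):
  Task 1: deadline = 5
  Task 3: deadline = 15
  Task 4: deadline = 18
  Task 6: deadline = 19
  Task 2: deadline = 21
  Task 5: deadline = 33
Priority order (highest first): [1, 3, 4, 6, 2, 5]
Highest priority task = 1

1


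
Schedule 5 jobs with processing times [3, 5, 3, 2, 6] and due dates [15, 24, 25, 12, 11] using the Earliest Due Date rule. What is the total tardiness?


Sort by due date (EDD order): [(6, 11), (2, 12), (3, 15), (5, 24), (3, 25)]
Compute completion times and tardiness:
  Job 1: p=6, d=11, C=6, tardiness=max(0,6-11)=0
  Job 2: p=2, d=12, C=8, tardiness=max(0,8-12)=0
  Job 3: p=3, d=15, C=11, tardiness=max(0,11-15)=0
  Job 4: p=5, d=24, C=16, tardiness=max(0,16-24)=0
  Job 5: p=3, d=25, C=19, tardiness=max(0,19-25)=0
Total tardiness = 0

0


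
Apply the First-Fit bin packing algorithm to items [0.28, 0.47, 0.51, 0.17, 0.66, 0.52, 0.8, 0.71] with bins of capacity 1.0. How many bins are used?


Place items sequentially using First-Fit:
  Item 0.28 -> new Bin 1
  Item 0.47 -> Bin 1 (now 0.75)
  Item 0.51 -> new Bin 2
  Item 0.17 -> Bin 1 (now 0.92)
  Item 0.66 -> new Bin 3
  Item 0.52 -> new Bin 4
  Item 0.8 -> new Bin 5
  Item 0.71 -> new Bin 6
Total bins used = 6

6


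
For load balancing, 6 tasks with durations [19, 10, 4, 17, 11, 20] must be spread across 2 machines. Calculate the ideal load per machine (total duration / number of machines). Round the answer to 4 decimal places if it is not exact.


Total processing time = 19 + 10 + 4 + 17 + 11 + 20 = 81
Number of machines = 2
Ideal balanced load = 81 / 2 = 40.5

40.5


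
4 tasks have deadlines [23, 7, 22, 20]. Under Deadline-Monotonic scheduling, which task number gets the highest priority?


Sort tasks by relative deadline (ascending):
  Task 2: deadline = 7
  Task 4: deadline = 20
  Task 3: deadline = 22
  Task 1: deadline = 23
Priority order (highest first): [2, 4, 3, 1]
Highest priority task = 2

2


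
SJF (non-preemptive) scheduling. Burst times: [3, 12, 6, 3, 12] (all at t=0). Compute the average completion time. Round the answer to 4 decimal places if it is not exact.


SJF order (ascending): [3, 3, 6, 12, 12]
Completion times:
  Job 1: burst=3, C=3
  Job 2: burst=3, C=6
  Job 3: burst=6, C=12
  Job 4: burst=12, C=24
  Job 5: burst=12, C=36
Average completion = 81/5 = 16.2

16.2


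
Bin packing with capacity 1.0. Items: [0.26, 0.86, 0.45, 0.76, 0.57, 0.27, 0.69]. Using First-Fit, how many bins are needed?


Place items sequentially using First-Fit:
  Item 0.26 -> new Bin 1
  Item 0.86 -> new Bin 2
  Item 0.45 -> Bin 1 (now 0.71)
  Item 0.76 -> new Bin 3
  Item 0.57 -> new Bin 4
  Item 0.27 -> Bin 1 (now 0.98)
  Item 0.69 -> new Bin 5
Total bins used = 5

5


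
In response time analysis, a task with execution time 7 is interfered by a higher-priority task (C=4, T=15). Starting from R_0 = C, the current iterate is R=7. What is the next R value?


R_next = C + ceil(R_prev / T_hp) * C_hp
ceil(7 / 15) = ceil(0.4667) = 1
Interference = 1 * 4 = 4
R_next = 7 + 4 = 11

11


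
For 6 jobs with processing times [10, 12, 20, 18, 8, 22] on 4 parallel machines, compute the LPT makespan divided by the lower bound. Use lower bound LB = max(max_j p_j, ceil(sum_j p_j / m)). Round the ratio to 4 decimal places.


LPT order: [22, 20, 18, 12, 10, 8]
Machine loads after assignment: [22, 20, 26, 22]
LPT makespan = 26
Lower bound = max(max_job, ceil(total/4)) = max(22, 23) = 23
Ratio = 26 / 23 = 1.1304

1.1304


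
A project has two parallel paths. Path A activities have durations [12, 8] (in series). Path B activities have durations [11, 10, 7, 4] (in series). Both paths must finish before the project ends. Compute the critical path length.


Path A total = 12 + 8 = 20
Path B total = 11 + 10 + 7 + 4 = 32
Critical path = longest path = max(20, 32) = 32

32


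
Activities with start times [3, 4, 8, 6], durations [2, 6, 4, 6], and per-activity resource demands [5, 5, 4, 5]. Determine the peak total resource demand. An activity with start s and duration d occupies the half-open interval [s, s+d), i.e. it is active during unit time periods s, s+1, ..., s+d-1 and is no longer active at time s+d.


Each activity i is active on [start_i, start_i + duration_i).
Compute total resource usage per time slot:
  t=0: active resources = [], total = 0
  t=1: active resources = [], total = 0
  t=2: active resources = [], total = 0
  t=3: active resources = [5], total = 5
  t=4: active resources = [5, 5], total = 10
  t=5: active resources = [5], total = 5
  t=6: active resources = [5, 5], total = 10
  t=7: active resources = [5, 5], total = 10
  t=8: active resources = [5, 4, 5], total = 14
  t=9: active resources = [5, 4, 5], total = 14
  t=10: active resources = [4, 5], total = 9
  t=11: active resources = [4, 5], total = 9
Peak resource demand = 14

14


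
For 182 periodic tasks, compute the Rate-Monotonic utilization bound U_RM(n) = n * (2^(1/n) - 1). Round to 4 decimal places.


Compute 2^(1/182) = 1.0038157625
Subtract 1: 1.0038157625 - 1 = 0.0038157625
Multiply by n: 182 * 0.0038157625 = 0.6944687750
Round to 4 dp: 0.6945

0.6945


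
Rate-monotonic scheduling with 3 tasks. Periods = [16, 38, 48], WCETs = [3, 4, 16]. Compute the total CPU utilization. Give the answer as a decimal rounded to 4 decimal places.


Compute individual utilizations (exact fractions):
  Task 1: C/T = 3/16 (approx. 0.1875)
  Task 2: C/T = 4/38 = 2/19 (approx. 0.1053)
  Task 3: C/T = 16/48 = 1/3 (approx. 0.3333)
Total utilization U = 3/16 + 2/19 + 1/3 = 571/912
Rounded to 4 decimal places: U = 0.6261
RM (Liu & Layland) bound for 3 tasks = 0.779763; compare with U = 571/912 (approx. 0.626096)
U <= bound, so schedulable by RM sufficient condition.

0.6261


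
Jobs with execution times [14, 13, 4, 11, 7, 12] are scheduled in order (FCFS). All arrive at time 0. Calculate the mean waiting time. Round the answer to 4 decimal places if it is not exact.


FCFS order (as given): [14, 13, 4, 11, 7, 12]
Waiting times:
  Job 1: wait = 0
  Job 2: wait = 14
  Job 3: wait = 27
  Job 4: wait = 31
  Job 5: wait = 42
  Job 6: wait = 49
Sum of waiting times = 163
Average waiting time = 163/6 = 27.1667

27.1667


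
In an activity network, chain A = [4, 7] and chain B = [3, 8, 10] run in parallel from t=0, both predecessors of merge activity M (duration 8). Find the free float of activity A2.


ES(A2) = sum of predecessors on chain A = 4
EF(A2) = ES + duration = 4 + 7 = 11
Successor of A2 is M. ES(M) = max(sum(A), sum(B)) = max(11, 21) = 21
Free float = ES(successor) - EF(current) = 21 - 11 = 10

10


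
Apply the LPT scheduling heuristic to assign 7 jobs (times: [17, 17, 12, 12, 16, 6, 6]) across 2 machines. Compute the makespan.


Sort jobs in decreasing order (LPT): [17, 17, 16, 12, 12, 6, 6]
Assign each job to the least loaded machine:
  Machine 1: jobs [17, 16, 6, 6], load = 45
  Machine 2: jobs [17, 12, 12], load = 41
Makespan = max load = 45

45


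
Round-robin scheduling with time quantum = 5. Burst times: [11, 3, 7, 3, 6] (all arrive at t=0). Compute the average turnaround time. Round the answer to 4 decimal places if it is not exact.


Time quantum = 5
Execution trace:
  J1 runs 5 units, time = 5
  J2 runs 3 units, time = 8
  J3 runs 5 units, time = 13
  J4 runs 3 units, time = 16
  J5 runs 5 units, time = 21
  J1 runs 5 units, time = 26
  J3 runs 2 units, time = 28
  J5 runs 1 units, time = 29
  J1 runs 1 units, time = 30
Finish times: [30, 8, 28, 16, 29]
Average turnaround = 111/5 = 22.2

22.2


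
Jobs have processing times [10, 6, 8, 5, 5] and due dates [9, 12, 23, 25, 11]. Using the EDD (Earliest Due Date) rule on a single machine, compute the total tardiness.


Sort by due date (EDD order): [(10, 9), (5, 11), (6, 12), (8, 23), (5, 25)]
Compute completion times and tardiness:
  Job 1: p=10, d=9, C=10, tardiness=max(0,10-9)=1
  Job 2: p=5, d=11, C=15, tardiness=max(0,15-11)=4
  Job 3: p=6, d=12, C=21, tardiness=max(0,21-12)=9
  Job 4: p=8, d=23, C=29, tardiness=max(0,29-23)=6
  Job 5: p=5, d=25, C=34, tardiness=max(0,34-25)=9
Total tardiness = 29

29


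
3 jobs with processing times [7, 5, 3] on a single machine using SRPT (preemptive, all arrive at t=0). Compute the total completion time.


Since all jobs arrive at t=0, SRPT equals SPT ordering.
SPT order: [3, 5, 7]
Completion times:
  Job 1: p=3, C=3
  Job 2: p=5, C=8
  Job 3: p=7, C=15
Total completion time = 3 + 8 + 15 = 26

26


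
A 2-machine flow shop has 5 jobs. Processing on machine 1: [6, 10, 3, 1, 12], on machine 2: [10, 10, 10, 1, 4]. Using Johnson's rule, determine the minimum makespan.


Apply Johnson's rule:
  Group 1 (a <= b): [(4, 1, 1), (3, 3, 10), (1, 6, 10), (2, 10, 10)]
  Group 2 (a > b): [(5, 12, 4)]
Optimal job order: [4, 3, 1, 2, 5]
Schedule:
  Job 4: M1 done at 1, M2 done at 2
  Job 3: M1 done at 4, M2 done at 14
  Job 1: M1 done at 10, M2 done at 24
  Job 2: M1 done at 20, M2 done at 34
  Job 5: M1 done at 32, M2 done at 38
Makespan = 38

38


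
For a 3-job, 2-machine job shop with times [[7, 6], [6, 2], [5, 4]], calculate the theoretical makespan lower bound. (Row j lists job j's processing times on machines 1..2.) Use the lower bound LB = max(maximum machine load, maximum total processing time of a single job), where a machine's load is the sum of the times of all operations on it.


Machine loads:
  Machine 1: 7 + 6 + 5 = 18
  Machine 2: 6 + 2 + 4 = 12
Max machine load = 18
Job totals:
  Job 1: 13
  Job 2: 8
  Job 3: 9
Max job total = 13
Lower bound = max(18, 13) = 18

18


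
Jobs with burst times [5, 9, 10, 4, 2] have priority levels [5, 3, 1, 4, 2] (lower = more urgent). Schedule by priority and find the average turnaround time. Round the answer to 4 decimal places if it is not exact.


Sort by priority (ascending = highest first):
Order: [(1, 10), (2, 2), (3, 9), (4, 4), (5, 5)]
Completion times:
  Priority 1, burst=10, C=10
  Priority 2, burst=2, C=12
  Priority 3, burst=9, C=21
  Priority 4, burst=4, C=25
  Priority 5, burst=5, C=30
Average turnaround = 98/5 = 19.6

19.6


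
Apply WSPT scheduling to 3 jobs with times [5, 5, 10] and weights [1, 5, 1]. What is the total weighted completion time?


Compute p/w ratios and sort ascending (WSPT): [(5, 5), (5, 1), (10, 1)]
Compute weighted completion times:
  Job (p=5,w=5): C=5, w*C=5*5=25
  Job (p=5,w=1): C=10, w*C=1*10=10
  Job (p=10,w=1): C=20, w*C=1*20=20
Total weighted completion time = 55

55


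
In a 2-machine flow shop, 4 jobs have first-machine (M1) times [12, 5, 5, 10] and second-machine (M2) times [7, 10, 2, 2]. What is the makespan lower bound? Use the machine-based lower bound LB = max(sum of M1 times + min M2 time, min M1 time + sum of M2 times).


LB1 = sum(M1 times) + min(M2 times) = 32 + 2 = 34
LB2 = min(M1 times) + sum(M2 times) = 5 + 21 = 26
Lower bound = max(LB1, LB2) = max(34, 26) = 34

34


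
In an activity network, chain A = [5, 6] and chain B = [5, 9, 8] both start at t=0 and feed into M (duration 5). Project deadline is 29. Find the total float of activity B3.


Forward pass: ES(B3) = sum of predecessors on chain B = 14
EF = ES + duration = 14 + 8 = 22
Backward pass: LF(M) = deadline = 29; LS(M) = 29 - 5 = 24
LF(B3) = LS(M) - sum(successors on chain B) = 24 - 0 = 24
LS = LF - duration = 24 - 8 = 16
Total float = LS - ES = 16 - 14 = 2

2


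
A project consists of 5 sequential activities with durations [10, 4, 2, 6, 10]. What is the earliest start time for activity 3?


Activity 3 starts after activities 1 through 2 complete.
Predecessor durations: [10, 4]
ES = 10 + 4 = 14

14


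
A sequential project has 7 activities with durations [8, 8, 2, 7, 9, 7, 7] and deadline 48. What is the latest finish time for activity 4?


LF(activity 4) = deadline - sum of successor durations
Successors: activities 5 through 7 with durations [9, 7, 7]
Sum of successor durations = 23
LF = 48 - 23 = 25

25


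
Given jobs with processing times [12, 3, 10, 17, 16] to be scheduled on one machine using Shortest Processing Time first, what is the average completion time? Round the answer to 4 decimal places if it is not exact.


Sort jobs by processing time (SPT order): [3, 10, 12, 16, 17]
Compute completion times sequentially:
  Job 1: processing = 3, completes at 3
  Job 2: processing = 10, completes at 13
  Job 3: processing = 12, completes at 25
  Job 4: processing = 16, completes at 41
  Job 5: processing = 17, completes at 58
Sum of completion times = 140
Average completion time = 140/5 = 28.0

28.0


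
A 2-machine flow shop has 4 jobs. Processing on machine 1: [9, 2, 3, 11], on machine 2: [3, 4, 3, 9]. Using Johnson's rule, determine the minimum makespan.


Apply Johnson's rule:
  Group 1 (a <= b): [(2, 2, 4), (3, 3, 3)]
  Group 2 (a > b): [(4, 11, 9), (1, 9, 3)]
Optimal job order: [2, 3, 4, 1]
Schedule:
  Job 2: M1 done at 2, M2 done at 6
  Job 3: M1 done at 5, M2 done at 9
  Job 4: M1 done at 16, M2 done at 25
  Job 1: M1 done at 25, M2 done at 28
Makespan = 28

28


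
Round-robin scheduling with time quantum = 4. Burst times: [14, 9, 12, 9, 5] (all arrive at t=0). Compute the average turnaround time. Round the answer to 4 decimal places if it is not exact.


Time quantum = 4
Execution trace:
  J1 runs 4 units, time = 4
  J2 runs 4 units, time = 8
  J3 runs 4 units, time = 12
  J4 runs 4 units, time = 16
  J5 runs 4 units, time = 20
  J1 runs 4 units, time = 24
  J2 runs 4 units, time = 28
  J3 runs 4 units, time = 32
  J4 runs 4 units, time = 36
  J5 runs 1 units, time = 37
  J1 runs 4 units, time = 41
  J2 runs 1 units, time = 42
  J3 runs 4 units, time = 46
  J4 runs 1 units, time = 47
  J1 runs 2 units, time = 49
Finish times: [49, 42, 46, 47, 37]
Average turnaround = 221/5 = 44.2

44.2


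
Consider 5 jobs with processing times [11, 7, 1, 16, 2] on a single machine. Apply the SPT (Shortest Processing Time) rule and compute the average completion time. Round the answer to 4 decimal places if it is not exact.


Sort jobs by processing time (SPT order): [1, 2, 7, 11, 16]
Compute completion times sequentially:
  Job 1: processing = 1, completes at 1
  Job 2: processing = 2, completes at 3
  Job 3: processing = 7, completes at 10
  Job 4: processing = 11, completes at 21
  Job 5: processing = 16, completes at 37
Sum of completion times = 72
Average completion time = 72/5 = 14.4

14.4


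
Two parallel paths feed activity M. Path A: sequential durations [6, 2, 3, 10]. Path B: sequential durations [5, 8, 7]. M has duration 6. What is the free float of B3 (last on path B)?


ES(B3) = sum of predecessors on chain B = 13
EF(B3) = ES + duration = 13 + 7 = 20
Successor of B3 is M. ES(M) = max(sum(A), sum(B)) = max(21, 20) = 21
Free float = ES(successor) - EF(current) = 21 - 20 = 1

1


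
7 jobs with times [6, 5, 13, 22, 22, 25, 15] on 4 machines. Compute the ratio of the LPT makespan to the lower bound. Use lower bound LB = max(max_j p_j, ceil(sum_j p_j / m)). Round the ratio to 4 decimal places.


LPT order: [25, 22, 22, 15, 13, 6, 5]
Machine loads after assignment: [25, 28, 27, 28]
LPT makespan = 28
Lower bound = max(max_job, ceil(total/4)) = max(25, 27) = 27
Ratio = 28 / 27 = 1.037

1.037


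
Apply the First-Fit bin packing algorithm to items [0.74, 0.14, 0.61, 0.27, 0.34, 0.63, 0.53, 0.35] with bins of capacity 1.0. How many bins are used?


Place items sequentially using First-Fit:
  Item 0.74 -> new Bin 1
  Item 0.14 -> Bin 1 (now 0.88)
  Item 0.61 -> new Bin 2
  Item 0.27 -> Bin 2 (now 0.88)
  Item 0.34 -> new Bin 3
  Item 0.63 -> Bin 3 (now 0.97)
  Item 0.53 -> new Bin 4
  Item 0.35 -> Bin 4 (now 0.88)
Total bins used = 4

4


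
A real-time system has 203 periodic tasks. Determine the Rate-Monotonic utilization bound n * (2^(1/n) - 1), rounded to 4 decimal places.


Compute 2^(1/203) = 1.0034203542
Subtract 1: 1.0034203542 - 1 = 0.0034203542
Multiply by n: 203 * 0.0034203542 = 0.6943319026
Round to 4 dp: 0.6943

0.6943


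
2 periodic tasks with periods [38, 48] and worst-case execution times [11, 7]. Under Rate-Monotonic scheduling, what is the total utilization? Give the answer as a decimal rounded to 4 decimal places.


Compute individual utilizations (exact fractions):
  Task 1: C/T = 11/38 (approx. 0.2895)
  Task 2: C/T = 7/48 (approx. 0.1458)
Total utilization U = 11/38 + 7/48 = 397/912
Rounded to 4 decimal places: U = 0.4353
RM (Liu & Layland) bound for 2 tasks = 0.828427; compare with U = 397/912 (approx. 0.435307)
U <= bound, so schedulable by RM sufficient condition.

0.4353


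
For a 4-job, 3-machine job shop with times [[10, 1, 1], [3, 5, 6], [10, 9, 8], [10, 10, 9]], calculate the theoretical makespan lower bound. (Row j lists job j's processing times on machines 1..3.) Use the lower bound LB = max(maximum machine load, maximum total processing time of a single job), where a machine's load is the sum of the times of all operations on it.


Machine loads:
  Machine 1: 10 + 3 + 10 + 10 = 33
  Machine 2: 1 + 5 + 9 + 10 = 25
  Machine 3: 1 + 6 + 8 + 9 = 24
Max machine load = 33
Job totals:
  Job 1: 12
  Job 2: 14
  Job 3: 27
  Job 4: 29
Max job total = 29
Lower bound = max(33, 29) = 33

33


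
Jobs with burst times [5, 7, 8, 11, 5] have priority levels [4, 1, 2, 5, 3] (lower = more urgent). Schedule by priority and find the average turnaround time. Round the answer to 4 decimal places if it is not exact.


Sort by priority (ascending = highest first):
Order: [(1, 7), (2, 8), (3, 5), (4, 5), (5, 11)]
Completion times:
  Priority 1, burst=7, C=7
  Priority 2, burst=8, C=15
  Priority 3, burst=5, C=20
  Priority 4, burst=5, C=25
  Priority 5, burst=11, C=36
Average turnaround = 103/5 = 20.6

20.6


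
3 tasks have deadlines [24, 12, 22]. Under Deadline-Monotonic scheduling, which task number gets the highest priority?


Sort tasks by relative deadline (ascending):
  Task 2: deadline = 12
  Task 3: deadline = 22
  Task 1: deadline = 24
Priority order (highest first): [2, 3, 1]
Highest priority task = 2

2


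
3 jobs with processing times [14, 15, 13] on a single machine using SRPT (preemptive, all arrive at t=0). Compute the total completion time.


Since all jobs arrive at t=0, SRPT equals SPT ordering.
SPT order: [13, 14, 15]
Completion times:
  Job 1: p=13, C=13
  Job 2: p=14, C=27
  Job 3: p=15, C=42
Total completion time = 13 + 27 + 42 = 82

82


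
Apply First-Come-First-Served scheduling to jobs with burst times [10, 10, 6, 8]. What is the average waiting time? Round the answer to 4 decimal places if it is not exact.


FCFS order (as given): [10, 10, 6, 8]
Waiting times:
  Job 1: wait = 0
  Job 2: wait = 10
  Job 3: wait = 20
  Job 4: wait = 26
Sum of waiting times = 56
Average waiting time = 56/4 = 14.0

14.0


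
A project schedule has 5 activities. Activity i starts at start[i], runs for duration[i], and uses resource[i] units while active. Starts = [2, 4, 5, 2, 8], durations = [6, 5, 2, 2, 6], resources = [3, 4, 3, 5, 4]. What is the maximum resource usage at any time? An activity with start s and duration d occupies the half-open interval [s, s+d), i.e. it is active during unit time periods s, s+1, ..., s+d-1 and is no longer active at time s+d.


Each activity i is active on [start_i, start_i + duration_i).
Compute total resource usage per time slot:
  t=0: active resources = [], total = 0
  t=1: active resources = [], total = 0
  t=2: active resources = [3, 5], total = 8
  t=3: active resources = [3, 5], total = 8
  t=4: active resources = [3, 4], total = 7
  t=5: active resources = [3, 4, 3], total = 10
  t=6: active resources = [3, 4, 3], total = 10
  t=7: active resources = [3, 4], total = 7
  t=8: active resources = [4, 4], total = 8
  t=9: active resources = [4], total = 4
  t=10: active resources = [4], total = 4
  t=11: active resources = [4], total = 4
  t=12: active resources = [4], total = 4
  t=13: active resources = [4], total = 4
Peak resource demand = 10

10


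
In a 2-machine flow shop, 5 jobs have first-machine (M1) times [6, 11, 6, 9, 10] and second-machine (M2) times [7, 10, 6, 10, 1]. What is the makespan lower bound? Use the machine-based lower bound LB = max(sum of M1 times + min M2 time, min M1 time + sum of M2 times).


LB1 = sum(M1 times) + min(M2 times) = 42 + 1 = 43
LB2 = min(M1 times) + sum(M2 times) = 6 + 34 = 40
Lower bound = max(LB1, LB2) = max(43, 40) = 43

43


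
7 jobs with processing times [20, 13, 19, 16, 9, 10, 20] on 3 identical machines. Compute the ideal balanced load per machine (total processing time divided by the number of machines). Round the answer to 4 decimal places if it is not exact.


Total processing time = 20 + 13 + 19 + 16 + 9 + 10 + 20 = 107
Number of machines = 3
Ideal balanced load = 107 / 3 = 35.6667

35.6667


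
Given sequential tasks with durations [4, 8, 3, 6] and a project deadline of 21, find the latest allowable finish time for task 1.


LF(activity 1) = deadline - sum of successor durations
Successors: activities 2 through 4 with durations [8, 3, 6]
Sum of successor durations = 17
LF = 21 - 17 = 4

4


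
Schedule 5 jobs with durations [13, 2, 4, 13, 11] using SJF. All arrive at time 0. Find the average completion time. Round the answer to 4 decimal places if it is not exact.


SJF order (ascending): [2, 4, 11, 13, 13]
Completion times:
  Job 1: burst=2, C=2
  Job 2: burst=4, C=6
  Job 3: burst=11, C=17
  Job 4: burst=13, C=30
  Job 5: burst=13, C=43
Average completion = 98/5 = 19.6

19.6


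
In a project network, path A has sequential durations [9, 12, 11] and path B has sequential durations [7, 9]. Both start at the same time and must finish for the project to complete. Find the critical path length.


Path A total = 9 + 12 + 11 = 32
Path B total = 7 + 9 = 16
Critical path = longest path = max(32, 16) = 32

32


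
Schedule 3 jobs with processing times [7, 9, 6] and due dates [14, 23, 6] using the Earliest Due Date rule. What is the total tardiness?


Sort by due date (EDD order): [(6, 6), (7, 14), (9, 23)]
Compute completion times and tardiness:
  Job 1: p=6, d=6, C=6, tardiness=max(0,6-6)=0
  Job 2: p=7, d=14, C=13, tardiness=max(0,13-14)=0
  Job 3: p=9, d=23, C=22, tardiness=max(0,22-23)=0
Total tardiness = 0

0


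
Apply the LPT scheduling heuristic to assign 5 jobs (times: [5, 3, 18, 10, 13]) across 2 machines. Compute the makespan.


Sort jobs in decreasing order (LPT): [18, 13, 10, 5, 3]
Assign each job to the least loaded machine:
  Machine 1: jobs [18, 5, 3], load = 26
  Machine 2: jobs [13, 10], load = 23
Makespan = max load = 26

26


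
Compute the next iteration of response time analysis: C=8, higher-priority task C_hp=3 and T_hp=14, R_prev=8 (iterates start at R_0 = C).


R_next = C + ceil(R_prev / T_hp) * C_hp
ceil(8 / 14) = ceil(0.5714) = 1
Interference = 1 * 3 = 3
R_next = 8 + 3 = 11

11


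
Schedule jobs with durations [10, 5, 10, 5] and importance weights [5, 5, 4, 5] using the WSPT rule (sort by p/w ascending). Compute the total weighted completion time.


Compute p/w ratios and sort ascending (WSPT): [(5, 5), (5, 5), (10, 5), (10, 4)]
Compute weighted completion times:
  Job (p=5,w=5): C=5, w*C=5*5=25
  Job (p=5,w=5): C=10, w*C=5*10=50
  Job (p=10,w=5): C=20, w*C=5*20=100
  Job (p=10,w=4): C=30, w*C=4*30=120
Total weighted completion time = 295

295


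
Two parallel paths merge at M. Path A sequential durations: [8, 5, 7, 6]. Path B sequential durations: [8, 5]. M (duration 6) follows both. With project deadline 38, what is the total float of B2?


Forward pass: ES(B2) = sum of predecessors on chain B = 8
EF = ES + duration = 8 + 5 = 13
Backward pass: LF(M) = deadline = 38; LS(M) = 38 - 6 = 32
LF(B2) = LS(M) - sum(successors on chain B) = 32 - 0 = 32
LS = LF - duration = 32 - 5 = 27
Total float = LS - ES = 27 - 8 = 19

19


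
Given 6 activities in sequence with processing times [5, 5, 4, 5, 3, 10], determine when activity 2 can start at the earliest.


Activity 2 starts after activities 1 through 1 complete.
Predecessor durations: [5]
ES = 5 = 5

5


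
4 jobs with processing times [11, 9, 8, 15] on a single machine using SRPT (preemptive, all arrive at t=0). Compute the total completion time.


Since all jobs arrive at t=0, SRPT equals SPT ordering.
SPT order: [8, 9, 11, 15]
Completion times:
  Job 1: p=8, C=8
  Job 2: p=9, C=17
  Job 3: p=11, C=28
  Job 4: p=15, C=43
Total completion time = 8 + 17 + 28 + 43 = 96

96


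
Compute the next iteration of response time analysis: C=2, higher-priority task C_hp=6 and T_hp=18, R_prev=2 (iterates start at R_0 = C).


R_next = C + ceil(R_prev / T_hp) * C_hp
ceil(2 / 18) = ceil(0.1111) = 1
Interference = 1 * 6 = 6
R_next = 2 + 6 = 8

8


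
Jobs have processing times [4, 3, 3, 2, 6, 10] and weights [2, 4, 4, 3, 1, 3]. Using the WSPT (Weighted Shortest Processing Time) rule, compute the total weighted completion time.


Compute p/w ratios and sort ascending (WSPT): [(2, 3), (3, 4), (3, 4), (4, 2), (10, 3), (6, 1)]
Compute weighted completion times:
  Job (p=2,w=3): C=2, w*C=3*2=6
  Job (p=3,w=4): C=5, w*C=4*5=20
  Job (p=3,w=4): C=8, w*C=4*8=32
  Job (p=4,w=2): C=12, w*C=2*12=24
  Job (p=10,w=3): C=22, w*C=3*22=66
  Job (p=6,w=1): C=28, w*C=1*28=28
Total weighted completion time = 176

176


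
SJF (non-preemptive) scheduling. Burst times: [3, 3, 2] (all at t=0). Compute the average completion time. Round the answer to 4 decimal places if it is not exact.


SJF order (ascending): [2, 3, 3]
Completion times:
  Job 1: burst=2, C=2
  Job 2: burst=3, C=5
  Job 3: burst=3, C=8
Average completion = 15/3 = 5.0

5.0


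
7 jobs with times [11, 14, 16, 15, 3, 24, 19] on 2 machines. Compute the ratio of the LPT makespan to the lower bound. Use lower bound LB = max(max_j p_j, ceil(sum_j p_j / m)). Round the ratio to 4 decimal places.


LPT order: [24, 19, 16, 15, 14, 11, 3]
Machine loads after assignment: [50, 52]
LPT makespan = 52
Lower bound = max(max_job, ceil(total/2)) = max(24, 51) = 51
Ratio = 52 / 51 = 1.0196

1.0196


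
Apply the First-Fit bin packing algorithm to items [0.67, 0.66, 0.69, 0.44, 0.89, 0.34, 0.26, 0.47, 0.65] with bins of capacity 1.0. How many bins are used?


Place items sequentially using First-Fit:
  Item 0.67 -> new Bin 1
  Item 0.66 -> new Bin 2
  Item 0.69 -> new Bin 3
  Item 0.44 -> new Bin 4
  Item 0.89 -> new Bin 5
  Item 0.34 -> Bin 2 (now 1.0)
  Item 0.26 -> Bin 1 (now 0.93)
  Item 0.47 -> Bin 4 (now 0.91)
  Item 0.65 -> new Bin 6
Total bins used = 6

6


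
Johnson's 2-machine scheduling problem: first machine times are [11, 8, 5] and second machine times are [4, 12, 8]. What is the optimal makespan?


Apply Johnson's rule:
  Group 1 (a <= b): [(3, 5, 8), (2, 8, 12)]
  Group 2 (a > b): [(1, 11, 4)]
Optimal job order: [3, 2, 1]
Schedule:
  Job 3: M1 done at 5, M2 done at 13
  Job 2: M1 done at 13, M2 done at 25
  Job 1: M1 done at 24, M2 done at 29
Makespan = 29

29


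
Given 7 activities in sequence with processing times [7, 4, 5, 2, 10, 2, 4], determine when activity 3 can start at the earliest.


Activity 3 starts after activities 1 through 2 complete.
Predecessor durations: [7, 4]
ES = 7 + 4 = 11

11


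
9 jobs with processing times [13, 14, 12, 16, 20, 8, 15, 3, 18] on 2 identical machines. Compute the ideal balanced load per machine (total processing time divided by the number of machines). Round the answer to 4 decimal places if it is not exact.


Total processing time = 13 + 14 + 12 + 16 + 20 + 8 + 15 + 3 + 18 = 119
Number of machines = 2
Ideal balanced load = 119 / 2 = 59.5

59.5


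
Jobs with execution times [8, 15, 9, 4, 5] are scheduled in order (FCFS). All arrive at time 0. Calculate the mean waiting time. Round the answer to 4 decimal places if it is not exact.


FCFS order (as given): [8, 15, 9, 4, 5]
Waiting times:
  Job 1: wait = 0
  Job 2: wait = 8
  Job 3: wait = 23
  Job 4: wait = 32
  Job 5: wait = 36
Sum of waiting times = 99
Average waiting time = 99/5 = 19.8

19.8


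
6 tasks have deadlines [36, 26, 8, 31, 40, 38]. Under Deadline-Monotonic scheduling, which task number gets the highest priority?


Sort tasks by relative deadline (ascending):
  Task 3: deadline = 8
  Task 2: deadline = 26
  Task 4: deadline = 31
  Task 1: deadline = 36
  Task 6: deadline = 38
  Task 5: deadline = 40
Priority order (highest first): [3, 2, 4, 1, 6, 5]
Highest priority task = 3

3


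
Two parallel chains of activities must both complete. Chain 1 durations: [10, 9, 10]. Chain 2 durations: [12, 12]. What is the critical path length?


Path A total = 10 + 9 + 10 = 29
Path B total = 12 + 12 = 24
Critical path = longest path = max(29, 24) = 29

29


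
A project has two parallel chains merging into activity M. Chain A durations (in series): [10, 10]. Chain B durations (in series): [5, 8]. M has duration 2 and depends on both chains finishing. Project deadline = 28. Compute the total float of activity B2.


Forward pass: ES(B2) = sum of predecessors on chain B = 5
EF = ES + duration = 5 + 8 = 13
Backward pass: LF(M) = deadline = 28; LS(M) = 28 - 2 = 26
LF(B2) = LS(M) - sum(successors on chain B) = 26 - 0 = 26
LS = LF - duration = 26 - 8 = 18
Total float = LS - ES = 18 - 5 = 13

13


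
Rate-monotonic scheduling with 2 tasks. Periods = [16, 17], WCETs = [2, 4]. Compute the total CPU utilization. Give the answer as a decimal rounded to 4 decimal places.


Compute individual utilizations (exact fractions):
  Task 1: C/T = 2/16 = 1/8 (approx. 0.125)
  Task 2: C/T = 4/17 (approx. 0.2353)
Total utilization U = 1/8 + 4/17 = 49/136
Rounded to 4 decimal places: U = 0.3603
RM (Liu & Layland) bound for 2 tasks = 0.828427; compare with U = 49/136 (approx. 0.360294)
U <= bound, so schedulable by RM sufficient condition.

0.3603


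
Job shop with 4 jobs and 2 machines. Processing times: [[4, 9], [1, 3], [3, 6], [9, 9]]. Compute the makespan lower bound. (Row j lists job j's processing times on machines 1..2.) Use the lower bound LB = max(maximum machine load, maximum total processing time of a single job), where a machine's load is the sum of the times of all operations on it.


Machine loads:
  Machine 1: 4 + 1 + 3 + 9 = 17
  Machine 2: 9 + 3 + 6 + 9 = 27
Max machine load = 27
Job totals:
  Job 1: 13
  Job 2: 4
  Job 3: 9
  Job 4: 18
Max job total = 18
Lower bound = max(27, 18) = 27

27


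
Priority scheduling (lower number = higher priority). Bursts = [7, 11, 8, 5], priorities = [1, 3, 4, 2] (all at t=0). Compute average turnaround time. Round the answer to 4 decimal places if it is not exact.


Sort by priority (ascending = highest first):
Order: [(1, 7), (2, 5), (3, 11), (4, 8)]
Completion times:
  Priority 1, burst=7, C=7
  Priority 2, burst=5, C=12
  Priority 3, burst=11, C=23
  Priority 4, burst=8, C=31
Average turnaround = 73/4 = 18.25

18.25


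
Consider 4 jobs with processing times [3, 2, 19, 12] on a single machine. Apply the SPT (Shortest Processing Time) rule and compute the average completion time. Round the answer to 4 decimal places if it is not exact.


Sort jobs by processing time (SPT order): [2, 3, 12, 19]
Compute completion times sequentially:
  Job 1: processing = 2, completes at 2
  Job 2: processing = 3, completes at 5
  Job 3: processing = 12, completes at 17
  Job 4: processing = 19, completes at 36
Sum of completion times = 60
Average completion time = 60/4 = 15.0

15.0


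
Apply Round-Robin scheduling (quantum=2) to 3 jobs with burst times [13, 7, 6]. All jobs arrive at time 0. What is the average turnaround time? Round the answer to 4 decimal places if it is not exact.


Time quantum = 2
Execution trace:
  J1 runs 2 units, time = 2
  J2 runs 2 units, time = 4
  J3 runs 2 units, time = 6
  J1 runs 2 units, time = 8
  J2 runs 2 units, time = 10
  J3 runs 2 units, time = 12
  J1 runs 2 units, time = 14
  J2 runs 2 units, time = 16
  J3 runs 2 units, time = 18
  J1 runs 2 units, time = 20
  J2 runs 1 units, time = 21
  J1 runs 2 units, time = 23
  J1 runs 2 units, time = 25
  J1 runs 1 units, time = 26
Finish times: [26, 21, 18]
Average turnaround = 65/3 = 21.6667

21.6667


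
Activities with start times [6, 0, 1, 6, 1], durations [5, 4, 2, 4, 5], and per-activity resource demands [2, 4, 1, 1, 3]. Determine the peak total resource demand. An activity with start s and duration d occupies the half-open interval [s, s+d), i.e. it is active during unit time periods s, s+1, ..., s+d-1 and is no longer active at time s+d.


Each activity i is active on [start_i, start_i + duration_i).
Compute total resource usage per time slot:
  t=0: active resources = [4], total = 4
  t=1: active resources = [4, 1, 3], total = 8
  t=2: active resources = [4, 1, 3], total = 8
  t=3: active resources = [4, 3], total = 7
  t=4: active resources = [3], total = 3
  t=5: active resources = [3], total = 3
  t=6: active resources = [2, 1], total = 3
  t=7: active resources = [2, 1], total = 3
  t=8: active resources = [2, 1], total = 3
  t=9: active resources = [2, 1], total = 3
  t=10: active resources = [2], total = 2
Peak resource demand = 8

8


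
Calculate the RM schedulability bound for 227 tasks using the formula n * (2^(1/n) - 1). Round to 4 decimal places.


Compute 2^(1/227) = 1.0030581785
Subtract 1: 1.0030581785 - 1 = 0.0030581785
Multiply by n: 227 * 0.0030581785 = 0.6942065195
Round to 4 dp: 0.6942

0.6942


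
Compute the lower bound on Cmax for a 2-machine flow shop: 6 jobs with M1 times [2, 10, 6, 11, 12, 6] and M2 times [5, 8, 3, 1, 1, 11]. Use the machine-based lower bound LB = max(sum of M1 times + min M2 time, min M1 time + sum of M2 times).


LB1 = sum(M1 times) + min(M2 times) = 47 + 1 = 48
LB2 = min(M1 times) + sum(M2 times) = 2 + 29 = 31
Lower bound = max(LB1, LB2) = max(48, 31) = 48

48


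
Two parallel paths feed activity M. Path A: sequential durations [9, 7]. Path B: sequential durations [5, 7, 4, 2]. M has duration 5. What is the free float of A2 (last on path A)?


ES(A2) = sum of predecessors on chain A = 9
EF(A2) = ES + duration = 9 + 7 = 16
Successor of A2 is M. ES(M) = max(sum(A), sum(B)) = max(16, 18) = 18
Free float = ES(successor) - EF(current) = 18 - 16 = 2

2


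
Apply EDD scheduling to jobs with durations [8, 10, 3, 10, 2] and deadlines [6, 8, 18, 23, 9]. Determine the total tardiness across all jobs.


Sort by due date (EDD order): [(8, 6), (10, 8), (2, 9), (3, 18), (10, 23)]
Compute completion times and tardiness:
  Job 1: p=8, d=6, C=8, tardiness=max(0,8-6)=2
  Job 2: p=10, d=8, C=18, tardiness=max(0,18-8)=10
  Job 3: p=2, d=9, C=20, tardiness=max(0,20-9)=11
  Job 4: p=3, d=18, C=23, tardiness=max(0,23-18)=5
  Job 5: p=10, d=23, C=33, tardiness=max(0,33-23)=10
Total tardiness = 38

38


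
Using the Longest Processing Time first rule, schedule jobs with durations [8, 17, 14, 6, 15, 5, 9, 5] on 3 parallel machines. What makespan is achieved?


Sort jobs in decreasing order (LPT): [17, 15, 14, 9, 8, 6, 5, 5]
Assign each job to the least loaded machine:
  Machine 1: jobs [17, 6, 5], load = 28
  Machine 2: jobs [15, 8, 5], load = 28
  Machine 3: jobs [14, 9], load = 23
Makespan = max load = 28

28


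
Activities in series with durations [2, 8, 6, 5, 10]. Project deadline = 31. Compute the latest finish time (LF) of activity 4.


LF(activity 4) = deadline - sum of successor durations
Successors: activities 5 through 5 with durations [10]
Sum of successor durations = 10
LF = 31 - 10 = 21

21
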